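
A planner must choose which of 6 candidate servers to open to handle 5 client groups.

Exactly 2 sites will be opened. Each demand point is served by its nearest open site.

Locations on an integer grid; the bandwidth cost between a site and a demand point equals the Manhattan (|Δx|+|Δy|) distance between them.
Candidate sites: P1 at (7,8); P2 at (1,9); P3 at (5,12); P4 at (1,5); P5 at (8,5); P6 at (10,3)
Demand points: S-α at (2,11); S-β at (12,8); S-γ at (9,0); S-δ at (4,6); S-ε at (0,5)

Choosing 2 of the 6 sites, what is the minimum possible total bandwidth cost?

23

Open {P4, P6}.
  S-α→P4 7, S-β→P6 7, S-γ→P6 4, S-δ→P4 4, S-ε→P4 1  ⇒ total 23.
Compare {P2, P6}: total 25.
Compare {P4, P5}: total 25.
No size-2 selection does better; minimum is 23.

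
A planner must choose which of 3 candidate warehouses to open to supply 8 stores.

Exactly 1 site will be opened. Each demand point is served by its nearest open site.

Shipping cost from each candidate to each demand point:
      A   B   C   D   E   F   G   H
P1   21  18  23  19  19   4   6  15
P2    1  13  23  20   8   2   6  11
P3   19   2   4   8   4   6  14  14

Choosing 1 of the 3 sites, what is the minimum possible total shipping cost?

71

Open {P3}.
  A→P3 19, B→P3 2, C→P3 4, D→P3 8, E→P3 4, F→P3 6, G→P3 14, H→P3 14  ⇒ total 71.
Compare {P2}: total 84.
Compare {P1}: total 125.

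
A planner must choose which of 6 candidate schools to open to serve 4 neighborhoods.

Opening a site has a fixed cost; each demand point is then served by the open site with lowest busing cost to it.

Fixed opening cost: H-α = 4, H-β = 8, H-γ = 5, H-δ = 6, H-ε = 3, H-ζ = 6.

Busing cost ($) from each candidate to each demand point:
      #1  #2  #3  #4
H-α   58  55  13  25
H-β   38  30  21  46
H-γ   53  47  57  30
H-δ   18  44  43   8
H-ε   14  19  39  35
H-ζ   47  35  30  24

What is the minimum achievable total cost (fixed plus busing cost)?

67

Open {H-α, H-δ, H-ε}: assign each demand point to its cheapest open site.
  #1→H-ε 14, #2→H-ε 19, #3→H-α 13, #4→H-δ 8
  busing cost 54, fixed 13 → total 67.
Compare {H-α, H-γ, H-δ, H-ε}: busing cost 54 + fixed 18 = 72.
Compare {H-α, H-δ, H-ε, H-ζ}: busing cost 54 + fixed 19 = 73.
Compare {H-α, H-β, H-δ, H-ε}: busing cost 54 + fixed 21 = 75.
All other subsets cost ≥ 72. Minimum total cost: 67.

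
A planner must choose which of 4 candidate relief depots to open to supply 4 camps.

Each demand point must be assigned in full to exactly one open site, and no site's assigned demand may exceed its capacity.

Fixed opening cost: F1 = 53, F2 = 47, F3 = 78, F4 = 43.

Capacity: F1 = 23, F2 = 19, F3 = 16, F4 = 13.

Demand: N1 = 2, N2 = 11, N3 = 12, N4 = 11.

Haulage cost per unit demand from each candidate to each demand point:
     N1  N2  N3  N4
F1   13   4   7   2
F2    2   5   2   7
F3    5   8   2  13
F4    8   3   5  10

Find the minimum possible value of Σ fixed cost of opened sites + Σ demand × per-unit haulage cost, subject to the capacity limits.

Open {F1, F2}; cheapest assignment that respects the capacities:
  F1 (cap 23, load 22): N2, N4 — cost 11×4 + 11×2 = 66
  F2 (cap 19, load 14): N1, N3 — cost 2×2 + 12×2 = 28
  Shipping 94, fixed 100 → total 194.
  Any other capacity-feasible assignment to {F1, F2} ships for at least 94.
Compare {F1, F2, F4}: its best feasible assignment gives total 226.
Compare {F1, F3}: its best feasible assignment gives total 231.
Every other set of open sites that can feasibly serve all demand totals ≥ 226 even under its best assignment. Minimum: 194.

194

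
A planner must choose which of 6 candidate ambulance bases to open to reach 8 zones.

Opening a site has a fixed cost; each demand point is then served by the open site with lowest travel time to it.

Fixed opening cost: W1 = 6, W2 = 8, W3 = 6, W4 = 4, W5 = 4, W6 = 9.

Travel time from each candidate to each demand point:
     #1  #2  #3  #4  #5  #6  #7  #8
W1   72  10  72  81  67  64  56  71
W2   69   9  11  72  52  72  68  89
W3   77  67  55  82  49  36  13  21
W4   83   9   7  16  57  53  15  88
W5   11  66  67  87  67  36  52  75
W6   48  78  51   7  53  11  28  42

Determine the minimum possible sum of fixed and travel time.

Open {W3, W4, W5, W6}: assign each demand point to its cheapest open site.
  #1→W5 11, #2→W4 9, #3→W4 7, #4→W6 7, #5→W3 49, #6→W6 11, #7→W3 13, #8→W3 21
  travel time 128, fixed 23 → total 151.
Compare {W1, W3, W4, W5, W6}: travel time 128 + fixed 29 = 157.
Compare {W2, W3, W5, W6}: travel time 132 + fixed 27 = 159.
Compare {W2, W3, W4, W5, W6}: travel time 128 + fixed 31 = 159.
All other subsets cost ≥ 157. Minimum total cost: 151.

151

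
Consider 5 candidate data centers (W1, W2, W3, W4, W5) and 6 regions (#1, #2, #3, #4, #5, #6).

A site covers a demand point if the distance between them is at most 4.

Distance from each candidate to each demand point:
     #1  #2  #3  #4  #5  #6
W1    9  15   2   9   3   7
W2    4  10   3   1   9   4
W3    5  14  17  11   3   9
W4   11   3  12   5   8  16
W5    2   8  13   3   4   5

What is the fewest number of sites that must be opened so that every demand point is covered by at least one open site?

3

Coverage sets (demand points within 4 of each site):
  W1: {#3, #5}
  W2: {#1, #3, #4, #6}
  W3: {#5}
  W4: {#2}
  W5: {#1, #4, #5}
No 2 sites suffice: every size-2 union leaves at least one demand point uncovered.
But {W1, W2, W4} covers everything, so the minimum is 3.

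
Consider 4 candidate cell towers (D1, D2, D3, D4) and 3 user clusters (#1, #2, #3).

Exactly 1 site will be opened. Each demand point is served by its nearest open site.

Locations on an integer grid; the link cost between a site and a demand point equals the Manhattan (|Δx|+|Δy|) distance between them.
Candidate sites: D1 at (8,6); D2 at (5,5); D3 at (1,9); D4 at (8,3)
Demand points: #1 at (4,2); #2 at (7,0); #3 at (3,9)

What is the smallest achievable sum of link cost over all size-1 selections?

Open {D2}.
  #1→D2 4, #2→D2 7, #3→D2 6  ⇒ total 17.
Compare {D4}: total 20.
Compare {D1}: total 23.
No size-1 selection does better; minimum is 17.

17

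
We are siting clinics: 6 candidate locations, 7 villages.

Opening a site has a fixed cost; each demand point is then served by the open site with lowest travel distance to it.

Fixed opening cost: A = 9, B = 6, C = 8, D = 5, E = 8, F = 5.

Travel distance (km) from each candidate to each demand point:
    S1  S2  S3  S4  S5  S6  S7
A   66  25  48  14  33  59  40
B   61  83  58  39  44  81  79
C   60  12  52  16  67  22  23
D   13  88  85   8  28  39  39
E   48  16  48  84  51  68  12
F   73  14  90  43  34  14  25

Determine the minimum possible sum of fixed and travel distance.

Open {D, E, F}: assign each demand point to its cheapest open site.
  S1→D 13, S2→F 14, S3→E 48, S4→D 8, S5→D 28, S6→F 14, S7→E 12
  travel distance 137, fixed 18 → total 155.
Compare {B, D, E, F}: travel distance 137 + fixed 24 = 161.
Compare {C, D, E, F}: travel distance 135 + fixed 26 = 161.
Compare {C, D, E}: travel distance 143 + fixed 21 = 164.
All other subsets cost ≥ 161. Minimum total cost: 155.

155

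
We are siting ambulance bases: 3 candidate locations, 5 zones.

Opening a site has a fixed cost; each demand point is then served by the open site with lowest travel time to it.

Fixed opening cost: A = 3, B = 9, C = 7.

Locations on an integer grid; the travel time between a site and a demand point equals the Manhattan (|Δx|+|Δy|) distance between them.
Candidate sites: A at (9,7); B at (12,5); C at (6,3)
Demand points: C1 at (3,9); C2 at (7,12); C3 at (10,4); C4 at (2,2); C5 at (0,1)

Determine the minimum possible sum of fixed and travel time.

Open {A, C}: assign each demand point to its cheapest open site.
  C1→A 8, C2→A 7, C3→A 4, C4→C 5, C5→C 8
  travel time 32, fixed 10 → total 42.
Compare {C}: travel time 37 + fixed 7 = 44.
Compare {A}: travel time 46 + fixed 3 = 49.
Compare {A, B, C}: travel time 31 + fixed 19 = 50.
All other subsets cost ≥ 44. Minimum total cost: 42.

42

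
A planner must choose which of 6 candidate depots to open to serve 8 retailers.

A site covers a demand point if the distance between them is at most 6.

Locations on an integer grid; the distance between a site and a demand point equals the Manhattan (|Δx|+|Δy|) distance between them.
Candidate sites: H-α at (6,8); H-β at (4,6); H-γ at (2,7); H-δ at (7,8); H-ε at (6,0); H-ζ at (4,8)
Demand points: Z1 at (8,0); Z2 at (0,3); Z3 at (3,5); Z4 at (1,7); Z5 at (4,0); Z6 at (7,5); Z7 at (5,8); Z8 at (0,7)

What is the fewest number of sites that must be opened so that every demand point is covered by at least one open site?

Coverage sets (demand points within 6 of each site):
  H-α: {Z3, Z4, Z6, Z7}
  H-β: {Z3, Z4, Z5, Z6, Z7, Z8}
  H-γ: {Z2, Z3, Z4, Z7, Z8}
  H-δ: {Z6, Z7}
  H-ε: {Z1, Z5, Z6}
  H-ζ: {Z3, Z4, Z6, Z7, Z8}
No single site covers all 8 demand points.
But {H-γ, H-ε} covers everything, so the minimum is 2.

2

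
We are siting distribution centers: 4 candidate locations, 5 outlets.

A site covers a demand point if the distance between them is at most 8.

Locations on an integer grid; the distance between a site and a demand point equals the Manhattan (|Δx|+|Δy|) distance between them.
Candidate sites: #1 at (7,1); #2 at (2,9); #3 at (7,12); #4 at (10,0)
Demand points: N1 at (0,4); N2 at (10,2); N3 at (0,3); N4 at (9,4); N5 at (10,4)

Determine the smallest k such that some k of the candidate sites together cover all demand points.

2

Coverage sets (demand points within 8 of each site):
  #1: {N2, N4, N5}
  #2: {N1, N3}
  #3: {}
  #4: {N2, N4, N5}
No single site covers all 5 demand points.
But {#1, #2} covers everything, so the minimum is 2.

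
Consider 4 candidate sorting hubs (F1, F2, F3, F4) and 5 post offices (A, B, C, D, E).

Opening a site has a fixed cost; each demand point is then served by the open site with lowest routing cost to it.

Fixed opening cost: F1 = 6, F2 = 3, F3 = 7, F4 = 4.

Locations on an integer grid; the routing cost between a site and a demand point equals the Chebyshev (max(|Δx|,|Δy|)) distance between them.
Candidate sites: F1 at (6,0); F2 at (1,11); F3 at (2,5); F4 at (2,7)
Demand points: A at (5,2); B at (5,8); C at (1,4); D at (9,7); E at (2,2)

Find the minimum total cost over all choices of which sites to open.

Open {F3}: assign each demand point to its cheapest open site.
  A→F3 3, B→F3 3, C→F3 1, D→F3 7, E→F3 3
  routing cost 17, fixed 7 → total 24.
Compare {F4}: routing cost 23 + fixed 4 = 27.
Compare {F2, F3}: routing cost 17 + fixed 10 = 27.
Compare {F3, F4}: routing cost 17 + fixed 11 = 28.
All other subsets cost ≥ 27. Minimum total cost: 24.

24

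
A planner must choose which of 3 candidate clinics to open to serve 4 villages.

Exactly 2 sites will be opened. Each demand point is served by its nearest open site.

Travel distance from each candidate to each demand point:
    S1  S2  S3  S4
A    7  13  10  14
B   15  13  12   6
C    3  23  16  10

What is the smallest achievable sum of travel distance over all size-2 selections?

Open {B, C}.
  S1→C 3, S2→B 13, S3→B 12, S4→B 6  ⇒ total 34.
Compare {A, B}: total 36.
Compare {A, C}: total 36.

34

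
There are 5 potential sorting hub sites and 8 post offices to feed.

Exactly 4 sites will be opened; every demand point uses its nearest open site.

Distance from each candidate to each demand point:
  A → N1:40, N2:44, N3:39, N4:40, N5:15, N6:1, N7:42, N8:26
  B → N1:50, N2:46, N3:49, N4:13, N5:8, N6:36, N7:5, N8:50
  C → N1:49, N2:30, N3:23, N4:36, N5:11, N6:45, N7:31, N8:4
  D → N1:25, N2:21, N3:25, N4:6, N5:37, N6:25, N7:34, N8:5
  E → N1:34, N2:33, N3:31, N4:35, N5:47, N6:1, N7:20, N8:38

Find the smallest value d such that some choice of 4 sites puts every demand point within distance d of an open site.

25

Open {A, B, C, D}.
  Farthest demand point is N1 at distance 25 (to D); all others are ≤ 25.
With {A, B, D, E} the worst case is 25.
With {A, C, D, E} the worst case is 25.
No size-4 selection achieves below 25.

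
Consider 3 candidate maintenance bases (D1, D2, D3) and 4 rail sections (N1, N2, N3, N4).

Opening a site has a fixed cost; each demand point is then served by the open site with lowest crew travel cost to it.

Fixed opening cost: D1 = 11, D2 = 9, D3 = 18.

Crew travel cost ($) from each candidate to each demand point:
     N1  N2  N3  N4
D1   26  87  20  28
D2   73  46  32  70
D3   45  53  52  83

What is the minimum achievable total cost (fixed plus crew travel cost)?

Open {D1, D2}: assign each demand point to its cheapest open site.
  N1→D1 26, N2→D2 46, N3→D1 20, N4→D1 28
  crew travel cost 120, fixed 20 → total 140.
Compare {D1, D3}: crew travel cost 127 + fixed 29 = 156.
Compare {D1, D2, D3}: crew travel cost 120 + fixed 38 = 158.
Compare {D1}: crew travel cost 161 + fixed 11 = 172.
All other subsets cost ≥ 156. Minimum total cost: 140.

140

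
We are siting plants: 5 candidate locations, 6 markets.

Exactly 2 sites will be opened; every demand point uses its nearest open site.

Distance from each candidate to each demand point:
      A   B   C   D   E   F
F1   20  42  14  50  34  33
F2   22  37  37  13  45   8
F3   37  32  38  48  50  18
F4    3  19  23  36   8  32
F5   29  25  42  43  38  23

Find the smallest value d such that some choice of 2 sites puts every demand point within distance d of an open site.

23

Open {F2, F4}.
  Farthest demand point is C at distance 23 (to F4); all others are ≤ 23.
With {F1, F4} the worst case is 36.
With {F3, F4} the worst case is 36.
No size-2 selection achieves below 23.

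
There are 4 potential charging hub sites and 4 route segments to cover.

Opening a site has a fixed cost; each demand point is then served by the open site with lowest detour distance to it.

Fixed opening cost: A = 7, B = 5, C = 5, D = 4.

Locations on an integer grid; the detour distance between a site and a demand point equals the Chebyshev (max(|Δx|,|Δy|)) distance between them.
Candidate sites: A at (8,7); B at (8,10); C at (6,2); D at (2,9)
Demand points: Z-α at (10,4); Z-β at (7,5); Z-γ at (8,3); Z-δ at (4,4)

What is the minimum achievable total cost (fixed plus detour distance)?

16

Open {C}: assign each demand point to its cheapest open site.
  Z-α→C 4, Z-β→C 3, Z-γ→C 2, Z-δ→C 2
  detour distance 11, fixed 5 → total 16.
Compare {A}: detour distance 13 + fixed 7 = 20.
Compare {C, D}: detour distance 11 + fixed 9 = 20.
Compare {A, C}: detour distance 9 + fixed 12 = 21.
All other subsets cost ≥ 20. Minimum total cost: 16.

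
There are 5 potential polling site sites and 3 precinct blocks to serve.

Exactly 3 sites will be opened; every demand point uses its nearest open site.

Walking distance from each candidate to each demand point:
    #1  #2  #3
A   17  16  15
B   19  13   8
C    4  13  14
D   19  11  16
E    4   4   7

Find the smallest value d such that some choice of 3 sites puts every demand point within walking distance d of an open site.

7

Open {A, B, E}.
  Farthest demand point is #3 at walking distance 7 (to E); all others are ≤ 7.
With {A, C, E} the worst case is 7.
With {A, D, E} the worst case is 7.
No size-3 selection achieves below 7.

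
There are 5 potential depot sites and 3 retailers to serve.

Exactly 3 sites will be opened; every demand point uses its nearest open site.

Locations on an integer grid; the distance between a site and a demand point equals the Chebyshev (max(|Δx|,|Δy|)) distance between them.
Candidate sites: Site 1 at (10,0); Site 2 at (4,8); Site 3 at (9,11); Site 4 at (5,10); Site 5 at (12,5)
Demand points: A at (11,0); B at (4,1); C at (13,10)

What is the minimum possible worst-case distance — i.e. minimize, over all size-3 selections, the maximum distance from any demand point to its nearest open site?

6

Open {Site 1, Site 2, Site 3}.
  Farthest demand point is B at distance 6 (to Site 1); all others are ≤ 6.
With {Site 1, Site 2, Site 5} the worst case is 6.
With {Site 1, Site 3, Site 4} the worst case is 6.
No size-3 selection achieves below 6.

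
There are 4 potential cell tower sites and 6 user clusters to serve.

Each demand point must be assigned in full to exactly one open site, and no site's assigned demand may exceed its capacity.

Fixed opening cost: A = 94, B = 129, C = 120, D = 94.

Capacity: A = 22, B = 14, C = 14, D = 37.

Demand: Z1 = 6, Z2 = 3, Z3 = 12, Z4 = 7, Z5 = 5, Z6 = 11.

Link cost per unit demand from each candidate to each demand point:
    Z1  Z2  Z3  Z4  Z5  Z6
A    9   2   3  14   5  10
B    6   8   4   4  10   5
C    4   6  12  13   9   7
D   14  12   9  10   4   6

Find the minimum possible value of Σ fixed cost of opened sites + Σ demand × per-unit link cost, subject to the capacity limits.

Open {A, D}; cheapest assignment that respects the capacities:
  A (cap 22, load 21): Z1, Z2, Z3 — cost 6×9 + 3×2 + 12×3 = 96
  D (cap 37, load 23): Z4, Z5, Z6 — cost 7×10 + 5×4 + 11×6 = 156
  Shipping 252, fixed 188 → total 440.
  Any other capacity-feasible assignment to {A, D} ships for at least 252.
Compare {A, B, D}: its best feasible assignment gives total 509.
Compare {B, D}: its best feasible assignment gives total 517.
Every other set of open sites that can feasibly serve all demand totals ≥ 509 even under its best assignment. Minimum: 440.

440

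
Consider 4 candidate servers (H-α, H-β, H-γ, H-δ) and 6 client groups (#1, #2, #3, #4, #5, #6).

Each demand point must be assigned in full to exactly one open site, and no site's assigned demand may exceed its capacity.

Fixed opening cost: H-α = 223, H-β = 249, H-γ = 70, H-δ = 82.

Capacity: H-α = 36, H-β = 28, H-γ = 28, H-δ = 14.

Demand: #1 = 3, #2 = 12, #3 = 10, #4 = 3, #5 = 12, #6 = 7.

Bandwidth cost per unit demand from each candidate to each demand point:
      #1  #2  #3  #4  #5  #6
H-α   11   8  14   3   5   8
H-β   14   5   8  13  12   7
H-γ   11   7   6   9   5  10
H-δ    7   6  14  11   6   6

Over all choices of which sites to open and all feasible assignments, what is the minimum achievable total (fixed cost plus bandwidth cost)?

Open {H-α, H-γ}; cheapest assignment that respects the capacities:
  H-α (cap 36, load 25): #1, #4, #5, #6 — cost 3×11 + 3×3 + 12×5 + 7×8 = 158
  H-γ (cap 28, load 22): #2, #3 — cost 12×7 + 10×6 = 144
  Shipping 302, fixed 293 → total 595.
  Any other capacity-feasible assignment to {H-α, H-γ} ships for at least 302.
Compare {H-β, H-γ}: its best feasible assignment gives total 608.
Compare {H-α, H-γ, H-δ}: its best feasible assignment gives total 651.
Every other set of open sites that can feasibly serve all demand totals ≥ 608 even under its best assignment. Minimum: 595.

595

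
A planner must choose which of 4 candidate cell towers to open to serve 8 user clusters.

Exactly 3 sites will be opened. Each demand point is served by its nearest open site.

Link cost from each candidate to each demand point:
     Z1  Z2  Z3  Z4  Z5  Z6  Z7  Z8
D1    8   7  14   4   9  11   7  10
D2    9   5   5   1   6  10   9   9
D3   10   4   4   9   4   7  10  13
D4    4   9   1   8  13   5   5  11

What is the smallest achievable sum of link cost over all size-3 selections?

33

Open {D2, D3, D4}.
  Z1→D4 4, Z2→D3 4, Z3→D4 1, Z4→D2 1, Z5→D3 4, Z6→D4 5, Z7→D4 5, Z8→D2 9  ⇒ total 33.
Compare {D1, D2, D4}: total 36.
Compare {D1, D3, D4}: total 37.
No size-3 selection does better; minimum is 33.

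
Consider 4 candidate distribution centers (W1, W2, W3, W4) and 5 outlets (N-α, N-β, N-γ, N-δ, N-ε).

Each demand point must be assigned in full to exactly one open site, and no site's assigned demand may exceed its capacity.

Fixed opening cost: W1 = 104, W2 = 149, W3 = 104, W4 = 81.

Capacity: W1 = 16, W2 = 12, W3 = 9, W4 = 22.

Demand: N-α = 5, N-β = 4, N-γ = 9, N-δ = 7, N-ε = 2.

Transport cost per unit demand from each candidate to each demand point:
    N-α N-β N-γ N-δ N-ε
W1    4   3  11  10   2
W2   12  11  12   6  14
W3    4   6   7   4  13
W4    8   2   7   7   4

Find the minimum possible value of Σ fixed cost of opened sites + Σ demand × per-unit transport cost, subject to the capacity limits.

Open {W1, W4}; cheapest assignment that respects the capacities:
  W1 (cap 16, load 7): N-α, N-ε — cost 5×4 + 2×2 = 24
  W4 (cap 22, load 20): N-β, N-γ, N-δ — cost 4×2 + 9×7 + 7×7 = 120
  Shipping 144, fixed 185 → total 329.
  Any other capacity-feasible assignment to {W1, W4} ships for at least 144.
Compare {W3, W4}: its best feasible assignment gives total 332.
Compare {W2, W4}: its best feasible assignment gives total 391.
Every other set of open sites that can feasibly serve all demand totals ≥ 332 even under its best assignment. Minimum: 329.

329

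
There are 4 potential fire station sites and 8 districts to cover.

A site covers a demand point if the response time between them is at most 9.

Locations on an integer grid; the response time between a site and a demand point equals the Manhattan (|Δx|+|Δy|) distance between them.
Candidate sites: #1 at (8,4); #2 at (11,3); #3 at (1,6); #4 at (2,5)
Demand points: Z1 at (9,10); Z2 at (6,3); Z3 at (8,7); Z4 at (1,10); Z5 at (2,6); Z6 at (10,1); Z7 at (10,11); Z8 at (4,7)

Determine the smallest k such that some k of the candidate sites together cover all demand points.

Coverage sets (demand points within 9 of each site):
  #1: {Z1, Z2, Z3, Z5, Z6, Z7, Z8}
  #2: {Z1, Z2, Z3, Z6, Z7}
  #3: {Z2, Z3, Z4, Z5, Z8}
  #4: {Z2, Z3, Z4, Z5, Z8}
No single site covers all 8 demand points.
But {#1, #3} covers everything, so the minimum is 2.

2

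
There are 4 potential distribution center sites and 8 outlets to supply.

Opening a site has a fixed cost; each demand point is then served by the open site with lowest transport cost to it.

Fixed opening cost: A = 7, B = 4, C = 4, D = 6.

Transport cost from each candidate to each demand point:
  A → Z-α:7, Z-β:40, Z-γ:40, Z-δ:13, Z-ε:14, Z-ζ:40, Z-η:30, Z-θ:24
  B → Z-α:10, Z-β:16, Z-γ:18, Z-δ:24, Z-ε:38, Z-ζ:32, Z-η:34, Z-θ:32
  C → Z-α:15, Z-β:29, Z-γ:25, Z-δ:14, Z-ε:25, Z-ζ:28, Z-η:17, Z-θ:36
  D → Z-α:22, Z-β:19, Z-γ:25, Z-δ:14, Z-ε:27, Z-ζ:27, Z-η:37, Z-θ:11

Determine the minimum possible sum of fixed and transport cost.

Open {A, B, C, D}: assign each demand point to its cheapest open site.
  Z-α→A 7, Z-β→B 16, Z-γ→B 18, Z-δ→A 13, Z-ε→A 14, Z-ζ→D 27, Z-η→C 17, Z-θ→D 11
  transport cost 123, fixed 21 → total 144.
Compare {A, C, D}: transport cost 133 + fixed 17 = 150.
Compare {A, B, C}: transport cost 137 + fixed 15 = 152.
Compare {B, C, D}: transport cost 138 + fixed 14 = 152.
All other subsets cost ≥ 150. Minimum total cost: 144.

144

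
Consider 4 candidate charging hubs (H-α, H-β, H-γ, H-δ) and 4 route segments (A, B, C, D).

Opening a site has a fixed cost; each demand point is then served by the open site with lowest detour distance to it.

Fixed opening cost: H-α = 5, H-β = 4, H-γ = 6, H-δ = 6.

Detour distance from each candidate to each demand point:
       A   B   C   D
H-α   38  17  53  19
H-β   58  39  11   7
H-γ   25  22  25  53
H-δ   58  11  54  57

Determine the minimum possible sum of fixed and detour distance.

70

Open {H-β, H-γ, H-δ}: assign each demand point to its cheapest open site.
  A→H-γ 25, B→H-δ 11, C→H-β 11, D→H-β 7
  detour distance 54, fixed 16 → total 70.
Compare {H-β, H-γ}: detour distance 65 + fixed 10 = 75.
Compare {H-α, H-β, H-γ}: detour distance 60 + fixed 15 = 75.
Compare {H-α, H-β, H-γ, H-δ}: detour distance 54 + fixed 21 = 75.
All other subsets cost ≥ 75. Minimum total cost: 70.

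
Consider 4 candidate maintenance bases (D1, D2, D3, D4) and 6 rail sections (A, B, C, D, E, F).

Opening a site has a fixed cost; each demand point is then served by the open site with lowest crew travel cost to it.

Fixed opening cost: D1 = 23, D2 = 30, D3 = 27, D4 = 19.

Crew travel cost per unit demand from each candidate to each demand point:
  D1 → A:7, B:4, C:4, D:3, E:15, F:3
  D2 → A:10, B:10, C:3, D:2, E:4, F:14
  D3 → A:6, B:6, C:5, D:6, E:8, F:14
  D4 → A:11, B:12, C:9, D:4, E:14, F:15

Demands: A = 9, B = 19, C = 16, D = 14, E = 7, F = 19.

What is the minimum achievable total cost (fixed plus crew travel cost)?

353

Open {D1, D2}: assign each demand point to its cheapest open site.
  A→D1 9×7=63, B→D1 19×4=76, C→D2 16×3=48, D→D2 14×2=28, E→D2 7×4=28, F→D1 19×3=57
  crew travel cost 300, fixed 53 → total 353.
Compare {D1, D2, D3}: crew travel cost 291 + fixed 80 = 371.
Compare {D1, D2, D4}: crew travel cost 300 + fixed 72 = 372.
Compare {D1, D2, D3, D4}: crew travel cost 291 + fixed 99 = 390.
All other subsets cost ≥ 371. Minimum total cost: 353.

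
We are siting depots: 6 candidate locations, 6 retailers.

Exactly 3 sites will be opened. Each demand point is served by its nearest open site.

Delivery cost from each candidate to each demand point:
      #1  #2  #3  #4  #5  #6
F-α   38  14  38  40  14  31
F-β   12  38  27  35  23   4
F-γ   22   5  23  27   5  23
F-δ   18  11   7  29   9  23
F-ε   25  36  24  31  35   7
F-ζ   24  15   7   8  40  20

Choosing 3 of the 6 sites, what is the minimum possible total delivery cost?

Open {F-β, F-γ, F-ζ}.
  #1→F-β 12, #2→F-γ 5, #3→F-ζ 7, #4→F-ζ 8, #5→F-γ 5, #6→F-β 4  ⇒ total 41.
Compare {F-β, F-δ, F-ζ}: total 51.
Compare {F-γ, F-ε, F-ζ}: total 54.
No size-3 selection does better; minimum is 41.

41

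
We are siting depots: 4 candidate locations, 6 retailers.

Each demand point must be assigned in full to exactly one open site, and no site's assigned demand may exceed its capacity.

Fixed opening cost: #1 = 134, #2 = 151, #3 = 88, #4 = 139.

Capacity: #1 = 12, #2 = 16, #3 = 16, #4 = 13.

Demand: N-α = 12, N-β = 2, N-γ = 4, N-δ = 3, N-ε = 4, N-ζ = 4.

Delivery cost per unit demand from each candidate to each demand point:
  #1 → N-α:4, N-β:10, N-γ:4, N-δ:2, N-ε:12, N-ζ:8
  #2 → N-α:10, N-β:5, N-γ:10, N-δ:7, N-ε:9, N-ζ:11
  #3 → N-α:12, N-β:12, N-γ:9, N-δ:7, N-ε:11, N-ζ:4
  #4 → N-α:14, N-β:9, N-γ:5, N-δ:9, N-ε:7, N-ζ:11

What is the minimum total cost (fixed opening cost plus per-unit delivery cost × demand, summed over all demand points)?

480

Open {#3, #4}; cheapest assignment that respects the capacities:
  #3 (cap 16, load 16): N-α, N-ζ — cost 12×12 + 4×4 = 160
  #4 (cap 13, load 13): N-β, N-γ, N-δ, N-ε — cost 2×9 + 4×5 + 3×9 + 4×7 = 93
  Shipping 253, fixed 227 → total 480.
  Any other capacity-feasible assignment to {#3, #4} ships for at least 253.
Compare {#2, #3}: its best feasible assignment gives total 486.
Compare {#1, #3, #4}: its best feasible assignment gives total 512.
Every other set of open sites that can feasibly serve all demand totals ≥ 486 even under its best assignment. Minimum: 480.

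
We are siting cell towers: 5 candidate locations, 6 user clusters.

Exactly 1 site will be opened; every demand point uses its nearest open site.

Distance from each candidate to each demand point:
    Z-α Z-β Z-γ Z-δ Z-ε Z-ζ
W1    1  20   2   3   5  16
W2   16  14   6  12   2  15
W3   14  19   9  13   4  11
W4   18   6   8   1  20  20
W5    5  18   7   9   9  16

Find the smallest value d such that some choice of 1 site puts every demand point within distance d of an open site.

16

Open {W2}.
  Farthest demand point is Z-α at distance 16 (to W2); all others are ≤ 16.
With {W5} the worst case is 18.
With {W3} the worst case is 19.
No size-1 selection achieves below 16.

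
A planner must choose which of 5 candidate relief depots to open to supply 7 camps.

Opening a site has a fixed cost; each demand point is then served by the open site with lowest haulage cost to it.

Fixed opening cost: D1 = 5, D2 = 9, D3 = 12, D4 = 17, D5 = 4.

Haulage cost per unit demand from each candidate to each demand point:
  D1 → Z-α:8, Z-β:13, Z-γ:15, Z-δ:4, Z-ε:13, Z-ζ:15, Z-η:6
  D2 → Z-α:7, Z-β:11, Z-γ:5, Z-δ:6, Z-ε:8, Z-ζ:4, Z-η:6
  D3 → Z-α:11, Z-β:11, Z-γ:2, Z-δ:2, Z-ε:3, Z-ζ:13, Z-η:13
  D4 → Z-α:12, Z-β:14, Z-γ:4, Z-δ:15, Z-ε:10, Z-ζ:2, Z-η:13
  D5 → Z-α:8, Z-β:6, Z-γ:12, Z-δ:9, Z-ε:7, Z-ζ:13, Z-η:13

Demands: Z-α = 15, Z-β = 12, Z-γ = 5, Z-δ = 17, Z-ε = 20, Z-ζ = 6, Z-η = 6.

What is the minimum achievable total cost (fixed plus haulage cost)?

366

Open {D2, D3, D5}: assign each demand point to its cheapest open site.
  Z-α→D2 15×7=105, Z-β→D5 12×6=72, Z-γ→D3 5×2=10, Z-δ→D3 17×2=34, Z-ε→D3 20×3=60, Z-ζ→D2 6×4=24, Z-η→D2 6×6=36
  haulage cost 341, fixed 25 → total 366.
Compare {D1, D2, D3, D5}: haulage cost 341 + fixed 30 = 371.
Compare {D2, D3, D4, D5}: haulage cost 329 + fixed 42 = 371.
Compare {D1, D2, D3, D4, D5}: haulage cost 329 + fixed 47 = 376.
All other subsets cost ≥ 371. Minimum total cost: 366.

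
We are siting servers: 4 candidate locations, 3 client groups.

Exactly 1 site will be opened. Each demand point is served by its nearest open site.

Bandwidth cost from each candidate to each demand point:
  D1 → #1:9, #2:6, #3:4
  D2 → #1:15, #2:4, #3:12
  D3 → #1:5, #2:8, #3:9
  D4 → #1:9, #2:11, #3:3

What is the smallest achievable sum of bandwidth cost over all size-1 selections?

19

Open {D1}.
  #1→D1 9, #2→D1 6, #3→D1 4  ⇒ total 19.
Compare {D3}: total 22.
Compare {D4}: total 23.
No size-1 selection does better; minimum is 19.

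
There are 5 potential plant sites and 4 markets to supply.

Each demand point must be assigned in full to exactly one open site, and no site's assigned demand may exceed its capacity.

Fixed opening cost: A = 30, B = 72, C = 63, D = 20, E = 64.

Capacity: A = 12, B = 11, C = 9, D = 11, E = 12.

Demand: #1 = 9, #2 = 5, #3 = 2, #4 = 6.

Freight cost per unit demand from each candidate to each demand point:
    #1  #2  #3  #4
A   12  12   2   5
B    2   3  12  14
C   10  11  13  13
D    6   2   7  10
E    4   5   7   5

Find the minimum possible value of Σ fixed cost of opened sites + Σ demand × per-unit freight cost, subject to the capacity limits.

184

Open {A, B, D}; cheapest assignment that respects the capacities:
  A (cap 12, load 8): #3, #4 — cost 2×2 + 6×5 = 34
  B (cap 11, load 9): #1 — cost 9×2 = 18
  D (cap 11, load 5): #2 — cost 5×2 = 10
  Shipping 62, fixed 122 → total 184.
  Any other capacity-feasible assignment to {A, B, D} ships for at least 62.
Compare {A, D, E}: its best feasible assignment gives total 194.
Compare {B, D}: its best feasible assignment gives total 204.
Every other set of open sites that can feasibly serve all demand totals ≥ 194 even under its best assignment. Minimum: 184.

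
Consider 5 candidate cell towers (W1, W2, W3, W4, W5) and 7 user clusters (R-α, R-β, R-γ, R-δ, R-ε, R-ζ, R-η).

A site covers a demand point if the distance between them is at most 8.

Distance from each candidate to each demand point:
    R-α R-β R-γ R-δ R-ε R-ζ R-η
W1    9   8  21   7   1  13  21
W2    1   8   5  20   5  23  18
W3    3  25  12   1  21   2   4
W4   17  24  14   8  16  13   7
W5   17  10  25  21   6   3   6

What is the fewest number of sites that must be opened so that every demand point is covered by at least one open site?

2

Coverage sets (demand points within 8 of each site):
  W1: {R-β, R-δ, R-ε}
  W2: {R-α, R-β, R-γ, R-ε}
  W3: {R-α, R-δ, R-ζ, R-η}
  W4: {R-δ, R-η}
  W5: {R-ε, R-ζ, R-η}
No single site covers all 7 demand points.
But {W2, W3} covers everything, so the minimum is 2.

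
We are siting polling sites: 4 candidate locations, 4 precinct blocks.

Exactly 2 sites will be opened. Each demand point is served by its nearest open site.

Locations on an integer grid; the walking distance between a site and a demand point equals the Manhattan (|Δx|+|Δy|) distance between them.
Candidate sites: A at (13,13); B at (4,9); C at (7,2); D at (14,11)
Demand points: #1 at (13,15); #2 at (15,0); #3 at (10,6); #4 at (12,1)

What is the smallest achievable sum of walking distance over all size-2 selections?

25

Open {A, C}.
  #1→A 2, #2→C 10, #3→C 7, #4→C 6  ⇒ total 25.
Compare {C, D}: total 28.
Compare {A, D}: total 35.
No size-2 selection does better; minimum is 25.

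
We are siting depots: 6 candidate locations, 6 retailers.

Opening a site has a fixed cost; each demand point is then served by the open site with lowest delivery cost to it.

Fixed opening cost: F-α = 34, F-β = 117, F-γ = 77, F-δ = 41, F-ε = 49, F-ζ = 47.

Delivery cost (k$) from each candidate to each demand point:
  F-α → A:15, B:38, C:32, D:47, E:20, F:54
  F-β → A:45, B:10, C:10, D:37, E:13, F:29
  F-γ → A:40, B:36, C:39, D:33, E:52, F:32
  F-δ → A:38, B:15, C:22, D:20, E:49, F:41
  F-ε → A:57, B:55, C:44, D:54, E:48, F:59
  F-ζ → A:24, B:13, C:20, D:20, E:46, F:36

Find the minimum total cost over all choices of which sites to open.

205

Open {F-α, F-ζ}: assign each demand point to its cheapest open site.
  A→F-α 15, B→F-ζ 13, C→F-ζ 20, D→F-ζ 20, E→F-α 20, F→F-ζ 36
  delivery cost 124, fixed 81 → total 205.
Compare {F-ζ}: delivery cost 159 + fixed 47 = 206.
Compare {F-α, F-δ}: delivery cost 133 + fixed 75 = 208.
Compare {F-δ}: delivery cost 185 + fixed 41 = 226.
All other subsets cost ≥ 206. Minimum total cost: 205.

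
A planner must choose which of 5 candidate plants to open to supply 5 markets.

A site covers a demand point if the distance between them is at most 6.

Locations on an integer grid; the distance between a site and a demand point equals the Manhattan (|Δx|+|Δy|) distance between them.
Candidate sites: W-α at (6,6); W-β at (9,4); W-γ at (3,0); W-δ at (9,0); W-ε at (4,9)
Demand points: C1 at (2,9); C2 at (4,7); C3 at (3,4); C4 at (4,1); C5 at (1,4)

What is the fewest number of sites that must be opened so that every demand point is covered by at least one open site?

Coverage sets (demand points within 6 of each site):
  W-α: {C2, C3}
  W-β: {C3}
  W-γ: {C3, C4, C5}
  W-δ: {C4}
  W-ε: {C1, C2, C3}
No single site covers all 5 demand points.
But {W-γ, W-ε} covers everything, so the minimum is 2.

2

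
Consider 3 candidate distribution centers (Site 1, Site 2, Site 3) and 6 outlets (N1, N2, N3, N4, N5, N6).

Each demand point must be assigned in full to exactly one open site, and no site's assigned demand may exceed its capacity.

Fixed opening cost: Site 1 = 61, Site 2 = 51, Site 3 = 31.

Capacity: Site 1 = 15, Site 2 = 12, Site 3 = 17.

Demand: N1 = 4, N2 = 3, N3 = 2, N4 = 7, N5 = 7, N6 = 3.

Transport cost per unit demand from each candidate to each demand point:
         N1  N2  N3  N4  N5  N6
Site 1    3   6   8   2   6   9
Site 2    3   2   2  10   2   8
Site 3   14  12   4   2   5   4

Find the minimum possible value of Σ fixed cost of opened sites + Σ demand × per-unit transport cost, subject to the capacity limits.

Open {Site 2, Site 3}; cheapest assignment that respects the capacities:
  Site 2 (cap 12, load 9): N1, N2, N3 — cost 4×3 + 3×2 + 2×2 = 22
  Site 3 (cap 17, load 17): N4, N5, N6 — cost 7×2 + 7×5 + 3×4 = 61
  Shipping 83, fixed 82 → total 165.
  Any other capacity-feasible assignment to {Site 2, Site 3} ships for at least 83.
Compare {Site 1, Site 2}: its best feasible assignment gives total 189.
Compare {Site 1, Site 3}: its best feasible assignment gives total 191.
Every other set of open sites that can feasibly serve all demand totals ≥ 189 even under its best assignment. Minimum: 165.

165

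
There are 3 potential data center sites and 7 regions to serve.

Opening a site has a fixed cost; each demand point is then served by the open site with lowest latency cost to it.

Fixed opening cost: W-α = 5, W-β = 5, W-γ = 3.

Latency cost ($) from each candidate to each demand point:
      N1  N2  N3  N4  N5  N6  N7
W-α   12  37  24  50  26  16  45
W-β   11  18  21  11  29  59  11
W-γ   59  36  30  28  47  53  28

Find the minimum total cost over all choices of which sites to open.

124

Open {W-α, W-β}: assign each demand point to its cheapest open site.
  N1→W-β 11, N2→W-β 18, N3→W-β 21, N4→W-β 11, N5→W-α 26, N6→W-α 16, N7→W-β 11
  latency cost 114, fixed 10 → total 124.
Compare {W-α, W-β, W-γ}: latency cost 114 + fixed 13 = 127.
Compare {W-β, W-γ}: latency cost 154 + fixed 8 = 162.
Compare {W-β}: latency cost 160 + fixed 5 = 165.
All other subsets cost ≥ 127. Minimum total cost: 124.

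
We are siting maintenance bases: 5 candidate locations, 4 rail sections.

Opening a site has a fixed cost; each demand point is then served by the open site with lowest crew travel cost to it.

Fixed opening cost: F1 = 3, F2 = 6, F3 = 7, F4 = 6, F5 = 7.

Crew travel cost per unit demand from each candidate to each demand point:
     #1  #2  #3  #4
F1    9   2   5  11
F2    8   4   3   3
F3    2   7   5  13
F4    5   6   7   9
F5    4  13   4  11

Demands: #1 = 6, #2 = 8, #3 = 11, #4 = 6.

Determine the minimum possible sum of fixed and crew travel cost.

95

Open {F1, F2, F3}: assign each demand point to its cheapest open site.
  #1→F3 6×2=12, #2→F1 8×2=16, #3→F2 11×3=33, #4→F2 6×3=18
  crew travel cost 79, fixed 16 → total 95.
Compare {F1, F2, F3, F4}: crew travel cost 79 + fixed 22 = 101.
Compare {F1, F2, F3, F5}: crew travel cost 79 + fixed 23 = 102.
Compare {F1, F2, F5}: crew travel cost 91 + fixed 16 = 107.
All other subsets cost ≥ 101. Minimum total cost: 95.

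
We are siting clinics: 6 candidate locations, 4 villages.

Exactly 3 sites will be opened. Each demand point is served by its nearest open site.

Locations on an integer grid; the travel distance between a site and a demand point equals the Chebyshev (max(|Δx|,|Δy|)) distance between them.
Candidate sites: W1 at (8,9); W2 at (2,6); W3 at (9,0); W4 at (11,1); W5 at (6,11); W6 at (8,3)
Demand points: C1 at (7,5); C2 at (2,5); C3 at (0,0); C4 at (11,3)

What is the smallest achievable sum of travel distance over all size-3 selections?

Open {W2, W4, W6}.
  C1→W6 2, C2→W2 1, C3→W2 6, C4→W4 2  ⇒ total 11.
Compare {W1, W2, W6}: total 12.
Compare {W2, W3, W6}: total 12.
No size-3 selection does better; minimum is 11.

11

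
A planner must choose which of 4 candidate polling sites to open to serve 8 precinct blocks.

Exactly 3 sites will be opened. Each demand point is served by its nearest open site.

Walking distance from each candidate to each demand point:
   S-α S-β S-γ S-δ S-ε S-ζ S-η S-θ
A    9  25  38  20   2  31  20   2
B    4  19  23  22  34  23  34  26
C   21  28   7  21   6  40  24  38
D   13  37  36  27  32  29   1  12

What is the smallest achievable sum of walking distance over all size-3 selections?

93

Open {B, C, D}.
  S-α→B 4, S-β→B 19, S-γ→C 7, S-δ→C 21, S-ε→C 6, S-ζ→B 23, S-η→D 1, S-θ→D 12  ⇒ total 93.
Compare {A, B, D}: total 94.
Compare {A, C, D}: total 95.
No size-3 selection does better; minimum is 93.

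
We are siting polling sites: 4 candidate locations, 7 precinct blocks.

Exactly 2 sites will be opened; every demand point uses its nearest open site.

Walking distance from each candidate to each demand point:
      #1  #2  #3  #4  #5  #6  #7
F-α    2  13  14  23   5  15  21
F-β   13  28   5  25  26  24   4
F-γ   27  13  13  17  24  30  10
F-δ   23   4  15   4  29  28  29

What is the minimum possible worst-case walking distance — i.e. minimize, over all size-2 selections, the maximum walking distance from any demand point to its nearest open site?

17

Open {F-α, F-γ}.
  Farthest demand point is #4 at walking distance 17 (to F-γ); all others are ≤ 17.
With {F-α, F-δ} the worst case is 21.
With {F-α, F-β} the worst case is 23.
No size-2 selection achieves below 17.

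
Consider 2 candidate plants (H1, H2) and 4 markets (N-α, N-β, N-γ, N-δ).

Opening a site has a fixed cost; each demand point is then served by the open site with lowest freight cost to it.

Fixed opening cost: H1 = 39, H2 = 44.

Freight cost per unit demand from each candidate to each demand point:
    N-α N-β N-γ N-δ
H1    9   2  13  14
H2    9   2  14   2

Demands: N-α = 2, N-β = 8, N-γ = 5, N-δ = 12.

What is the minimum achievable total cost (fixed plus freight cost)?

172

Open {H2}: assign each demand point to its cheapest open site.
  N-α→H2 2×9=18, N-β→H2 8×2=16, N-γ→H2 5×14=70, N-δ→H2 12×2=24
  freight cost 128, fixed 44 → total 172.
Compare {H1, H2}: freight cost 123 + fixed 83 = 206.
Compare {H1}: freight cost 267 + fixed 39 = 306.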